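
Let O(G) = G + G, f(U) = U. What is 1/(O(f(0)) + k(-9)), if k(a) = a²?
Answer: 1/81 ≈ 0.012346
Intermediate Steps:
O(G) = 2*G
1/(O(f(0)) + k(-9)) = 1/(2*0 + (-9)²) = 1/(0 + 81) = 1/81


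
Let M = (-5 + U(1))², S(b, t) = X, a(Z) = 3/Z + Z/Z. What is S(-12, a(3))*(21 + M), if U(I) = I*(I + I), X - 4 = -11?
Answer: -210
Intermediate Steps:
X = -7 (X = 4 - 11 = -7)
a(Z) = 1 + 3/Z (a(Z) = 3/Z + 1 = 1 + 3/Z)
S(b, t) = -7
U(I) = 2*I² (U(I) = I*(2*I) = 2*I²)
M = 9 (M = (-5 + 2*1²)² = (-5 + 2*1)² = (-5 + 2)² = (-3)² = 9)
S(-12, a(3))*(21 + M) = -7*(21 + 9) = -7*30 = -210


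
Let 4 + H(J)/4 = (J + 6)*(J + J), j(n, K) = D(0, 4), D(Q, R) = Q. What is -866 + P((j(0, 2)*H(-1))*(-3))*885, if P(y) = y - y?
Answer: -866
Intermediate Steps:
j(n, K) = 0
H(J) = -16 + 8*J*(6 + J) (H(J) = -16 + 4*((J + 6)*(J + J)) = -16 + 4*((6 + J)*(2*J)) = -16 + 4*(2*J*(6 + J)) = -16 + 8*J*(6 + J))
P(y) = 0
-866 + P((j(0, 2)*H(-1))*(-3))*885 = -866 + 0*885 = -866 + 0 = -866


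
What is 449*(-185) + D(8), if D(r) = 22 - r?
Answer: -83051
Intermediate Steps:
449*(-185) + D(8) = 449*(-185) + (22 - 1*8) = -83065 + (22 - 8) = -83065 + 14 = -83051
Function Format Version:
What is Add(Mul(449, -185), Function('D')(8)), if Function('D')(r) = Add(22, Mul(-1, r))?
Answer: -83051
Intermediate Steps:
Add(Mul(449, -185), Function('D')(8)) = Add(Mul(449, -185), Add(22, Mul(-1, 8))) = Add(-83065, Add(22, -8)) = Add(-83065, 14) = -83051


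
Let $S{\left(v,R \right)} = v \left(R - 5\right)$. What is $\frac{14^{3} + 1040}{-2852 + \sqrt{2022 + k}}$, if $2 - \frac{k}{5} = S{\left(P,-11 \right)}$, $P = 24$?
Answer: $- \frac{337249}{254061} - \frac{473 \sqrt{247}}{254061} \approx -1.3567$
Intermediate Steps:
$S{\left(v,R \right)} = v \left(-5 + R\right)$
$k = 1930$ ($k = 10 - 5 \cdot 24 \left(-5 - 11\right) = 10 - 5 \cdot 24 \left(-16\right) = 10 - -1920 = 10 + 1920 = 1930$)
$\frac{14^{3} + 1040}{-2852 + \sqrt{2022 + k}} = \frac{14^{3} + 1040}{-2852 + \sqrt{2022 + 1930}} = \frac{2744 + 1040}{-2852 + \sqrt{3952}} = \frac{3784}{-2852 + 4 \sqrt{247}}$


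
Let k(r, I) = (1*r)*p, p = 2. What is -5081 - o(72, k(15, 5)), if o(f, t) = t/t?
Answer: -5082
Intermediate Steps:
k(r, I) = 2*r (k(r, I) = (1*r)*2 = r*2 = 2*r)
o(f, t) = 1
-5081 - o(72, k(15, 5)) = -5081 - 1*1 = -5081 - 1 = -5082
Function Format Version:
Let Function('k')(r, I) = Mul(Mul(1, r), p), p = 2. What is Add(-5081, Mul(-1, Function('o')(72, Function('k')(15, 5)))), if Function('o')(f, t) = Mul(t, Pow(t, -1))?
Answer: -5082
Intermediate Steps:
Function('k')(r, I) = Mul(2, r) (Function('k')(r, I) = Mul(Mul(1, r), 2) = Mul(r, 2) = Mul(2, r))
Function('o')(f, t) = 1
Add(-5081, Mul(-1, Function('o')(72, Function('k')(15, 5)))) = Add(-5081, Mul(-1, 1)) = Add(-5081, -1) = -5082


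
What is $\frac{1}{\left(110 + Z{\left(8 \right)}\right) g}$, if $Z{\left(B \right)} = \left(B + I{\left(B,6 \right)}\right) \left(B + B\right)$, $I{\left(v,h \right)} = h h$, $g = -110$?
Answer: $- \frac{1}{89540} \approx -1.1168 \cdot 10^{-5}$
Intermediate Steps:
$I{\left(v,h \right)} = h^{2}$
$Z{\left(B \right)} = 2 B \left(36 + B\right)$ ($Z{\left(B \right)} = \left(B + 6^{2}\right) \left(B + B\right) = \left(B + 36\right) 2 B = \left(36 + B\right) 2 B = 2 B \left(36 + B\right)$)
$\frac{1}{\left(110 + Z{\left(8 \right)}\right) g} = \frac{1}{\left(110 + 2 \cdot 8 \left(36 + 8\right)\right) \left(-110\right)} = \frac{1}{\left(110 + 2 \cdot 8 \cdot 44\right) \left(-110\right)} = \frac{1}{\left(110 + 704\right) \left(-110\right)} = \frac{1}{814 \left(-110\right)} = \frac{1}{-89540} = - \frac{1}{89540}$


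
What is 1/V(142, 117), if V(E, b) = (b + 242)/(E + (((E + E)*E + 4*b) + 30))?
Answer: 40968/359 ≈ 114.12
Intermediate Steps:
V(E, b) = (242 + b)/(30 + E + 2*E² + 4*b) (V(E, b) = (242 + b)/(E + (((2*E)*E + 4*b) + 30)) = (242 + b)/(E + ((2*E² + 4*b) + 30)) = (242 + b)/(E + (30 + 2*E² + 4*b)) = (242 + b)/(30 + E + 2*E² + 4*b))
1/V(142, 117) = 1/((242 + 117)/(30 + 142 + 2*142² + 4*117)) = 1/(359/(30 + 142 + 2*20164 + 468)) = 1/(359/(30 + 142 + 40328 + 468)) = 1/(359/40968) = 40968/359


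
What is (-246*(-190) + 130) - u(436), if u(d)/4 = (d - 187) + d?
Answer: 44130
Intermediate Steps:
u(d) = -748 + 8*d (u(d) = 4*((d - 187) + d) = 4*((-187 + d) + d) = 4*(-187 + 2*d) = -748 + 8*d)
(-246*(-190) + 130) - u(436) = (-246*(-190) + 130) - (-748 + 8*436) = (46740 + 130) - (-748 + 3488) = 46870 - 1*2740 = 46870 - 2740 = 44130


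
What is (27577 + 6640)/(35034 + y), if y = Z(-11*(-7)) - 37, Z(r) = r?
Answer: 34217/35074 ≈ 0.97557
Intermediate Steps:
y = 40 (y = -11*(-7) - 37 = 77 - 37 = 40)
(27577 + 6640)/(35034 + y) = (27577 + 6640)/(35034 + 40) = 34217/35074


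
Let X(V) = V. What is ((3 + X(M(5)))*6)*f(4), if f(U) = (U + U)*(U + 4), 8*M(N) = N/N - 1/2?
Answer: 1176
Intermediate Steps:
M(N) = 1/16 (M(N) = (N/N - 1/2)/8 = (1 - 1*½)/8 = (1 - ½)/8 = (⅛)*(½) = 1/16)
f(U) = 2*U*(4 + U) (f(U) = (2*U)*(4 + U) = 2*U*(4 + U))
((3 + X(M(5)))*6)*f(4) = ((3 + 1/16)*6)*(2*4*(4 + 4)) = ((49/16)*6)*(2*4*8) = (147/8)*64 = 1176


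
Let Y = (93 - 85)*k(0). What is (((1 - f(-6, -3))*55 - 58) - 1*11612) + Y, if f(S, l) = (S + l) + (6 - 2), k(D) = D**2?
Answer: -11340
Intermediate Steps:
f(S, l) = 4 + S + l (f(S, l) = (S + l) + 4 = 4 + S + l)
Y = 0 (Y = (93 - 85)*0**2 = 8*0 = 0)
(((1 - f(-6, -3))*55 - 58) - 1*11612) + Y = (((1 - (4 - 6 - 3))*55 - 58) - 1*11612) + 0 = (((1 - 1*(-5))*55 - 58) - 11612) + 0 = (((1 + 5)*55 - 58) - 11612) + 0 = ((6*55 - 58) - 11612) + 0 = ((330 - 58) - 11612) + 0 = (272 - 11612) + 0 = -11340 + 0 = -11340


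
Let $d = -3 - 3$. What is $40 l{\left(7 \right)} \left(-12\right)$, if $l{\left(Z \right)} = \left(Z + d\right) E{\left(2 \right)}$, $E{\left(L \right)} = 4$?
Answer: $-1920$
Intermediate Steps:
$d = -6$ ($d = -3 - 3 = -6$)
$l{\left(Z \right)} = -24 + 4 Z$ ($l{\left(Z \right)} = \left(Z - 6\right) 4 = \left(-6 + Z\right) 4 = -24 + 4 Z$)
$40 l{\left(7 \right)} \left(-12\right) = 40 \left(-24 + 4 \cdot 7\right) \left(-12\right) = 40 \left(-24 + 28\right) \left(-12\right) = 40 \cdot 4 \left(-12\right) = 160 \left(-12\right) = -1920$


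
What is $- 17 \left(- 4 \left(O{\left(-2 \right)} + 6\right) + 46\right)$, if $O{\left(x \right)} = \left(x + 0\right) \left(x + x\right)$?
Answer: $170$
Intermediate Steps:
$O{\left(x \right)} = 2 x^{2}$ ($O{\left(x \right)} = x 2 x = 2 x^{2}$)
$- 17 \left(- 4 \left(O{\left(-2 \right)} + 6\right) + 46\right) = - 17 \left(- 4 \left(2 \left(-2\right)^{2} + 6\right) + 46\right) = - 17 \left(- 4 \left(2 \cdot 4 + 6\right) + 46\right) = - 17 \left(- 4 \left(8 + 6\right) + 46\right) = - 17 \left(\left(-4\right) 14 + 46\right) = - 17 \left(-56 + 46\right) = \left(-17\right) \left(-10\right) = 170$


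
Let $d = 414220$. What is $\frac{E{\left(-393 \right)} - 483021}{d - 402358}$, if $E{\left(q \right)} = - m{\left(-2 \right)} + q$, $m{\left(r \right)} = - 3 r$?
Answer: $- \frac{80570}{1977} \approx -40.754$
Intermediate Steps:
$E{\left(q \right)} = -6 + q$ ($E{\left(q \right)} = - \left(-3\right) \left(-2\right) + q = \left(-1\right) 6 + q = -6 + q$)
$\frac{E{\left(-393 \right)} - 483021}{d - 402358} = \frac{\left(-6 - 393\right) - 483021}{414220 - 402358} = \frac{-399 - 483021}{11862} = \left(-483420\right) \frac{1}{11862} = - \frac{80570}{1977}$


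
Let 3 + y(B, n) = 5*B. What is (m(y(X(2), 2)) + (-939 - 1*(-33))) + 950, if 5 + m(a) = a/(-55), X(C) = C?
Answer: 2138/55 ≈ 38.873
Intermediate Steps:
y(B, n) = -3 + 5*B
m(a) = -5 - a/55 (m(a) = -5 + a/(-55) = -5 + a*(-1/55) = -5 - a/55)
(m(y(X(2), 2)) + (-939 - 1*(-33))) + 950 = ((-5 - (-3 + 5*2)/55) + (-939 - 1*(-33))) + 950 = ((-5 - (-3 + 10)/55) + (-939 + 33)) + 950 = ((-5 - 1/55*7) - 906) + 950 = ((-5 - 7/55) - 906) + 950 = (-282/55 - 906) + 950 = -50112/55 + 950 = 2138/55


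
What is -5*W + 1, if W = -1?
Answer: 6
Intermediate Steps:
-5*W + 1 = -5*(-1) + 1 = 5 + 1 = 6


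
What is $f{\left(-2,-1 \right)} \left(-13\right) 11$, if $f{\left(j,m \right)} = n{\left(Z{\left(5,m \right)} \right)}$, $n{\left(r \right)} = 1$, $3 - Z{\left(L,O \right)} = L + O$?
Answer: $-143$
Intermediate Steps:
$Z{\left(L,O \right)} = 3 - L - O$ ($Z{\left(L,O \right)} = 3 - \left(L + O\right) = 3 - L - O$)
$f{\left(j,m \right)} = 1$
$f{\left(-2,-1 \right)} \left(-13\right) 11 = 1 \left(-13\right) 11 = \left(-13\right) 11 = -143$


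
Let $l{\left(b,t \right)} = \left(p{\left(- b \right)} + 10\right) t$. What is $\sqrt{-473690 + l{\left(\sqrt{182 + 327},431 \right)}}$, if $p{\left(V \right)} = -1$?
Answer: $i \sqrt{469811} \approx 685.43 i$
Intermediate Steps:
$l{\left(b,t \right)} = 9 t$ ($l{\left(b,t \right)} = \left(-1 + 10\right) t = 9 t$)
$\sqrt{-473690 + l{\left(\sqrt{182 + 327},431 \right)}} = \sqrt{-473690 + 9 \cdot 431} = \sqrt{-473690 + 3879} = \sqrt{-469811} = i \sqrt{469811}$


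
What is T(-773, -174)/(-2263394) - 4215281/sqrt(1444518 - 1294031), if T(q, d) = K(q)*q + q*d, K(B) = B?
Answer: -732031/2263394 - 4215281*sqrt(150487)/150487 ≈ -10867.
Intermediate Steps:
T(q, d) = q**2 + d*q (T(q, d) = q*q + q*d = q**2 + d*q)
T(-773, -174)/(-2263394) - 4215281/sqrt(1444518 - 1294031) = -773*(-174 - 773)/(-2263394) - 4215281/sqrt(1444518 - 1294031) = -773*(-947)*(-1/2263394) - 4215281*sqrt(150487)/150487 = 732031*(-1/2263394) - 4215281*sqrt(150487)/150487 = -732031/2263394 - 4215281*sqrt(150487)/150487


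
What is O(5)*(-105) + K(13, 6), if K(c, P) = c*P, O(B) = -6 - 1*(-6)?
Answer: 78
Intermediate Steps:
O(B) = 0 (O(B) = -6 + 6 = 0)
K(c, P) = P*c
O(5)*(-105) + K(13, 6) = 0*(-105) + 6*13 = 0 + 78 = 78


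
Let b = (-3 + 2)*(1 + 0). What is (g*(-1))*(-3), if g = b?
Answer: -3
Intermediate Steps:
b = -1 (b = -1*1 = -1)
g = -1
(g*(-1))*(-3) = -1*(-1)*(-3) = 1*(-3) = -3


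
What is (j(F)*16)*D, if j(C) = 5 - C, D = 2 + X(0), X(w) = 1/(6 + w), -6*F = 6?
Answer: 208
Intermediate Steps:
F = -1 (F = -⅙*6 = -1)
D = 13/6 (D = 2 + 1/(6 + 0) = 2 + 1/6 = 2 + ⅙ = 13/6 ≈ 2.1667)
(j(F)*16)*D = ((5 - 1*(-1))*16)*(13/6) = ((5 + 1)*16)*(13/6) = (6*16)*(13/6) = 96*(13/6) = 208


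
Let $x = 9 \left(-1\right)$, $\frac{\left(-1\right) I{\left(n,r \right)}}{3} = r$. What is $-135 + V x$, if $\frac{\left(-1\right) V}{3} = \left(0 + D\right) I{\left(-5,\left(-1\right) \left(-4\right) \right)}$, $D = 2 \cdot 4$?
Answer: $-2727$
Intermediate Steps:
$I{\left(n,r \right)} = - 3 r$
$x = -9$
$D = 8$
$V = 288$ ($V = - 3 \left(0 + 8\right) \left(- 3 \left(\left(-1\right) \left(-4\right)\right)\right) = - 3 \cdot 8 \left(\left(-3\right) 4\right) = - 3 \cdot 8 \left(-12\right) = \left(-3\right) \left(-96\right) = 288$)
$-135 + V x = -135 + 288 \left(-9\right) = -135 - 2592 = -2727$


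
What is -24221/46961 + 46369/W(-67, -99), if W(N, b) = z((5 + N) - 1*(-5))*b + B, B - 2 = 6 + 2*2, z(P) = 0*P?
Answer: 2177243957/563532 ≈ 3863.6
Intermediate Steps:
z(P) = 0
B = 12 (B = 2 + (6 + 2*2) = 2 + (6 + 4) = 2 + 10 = 12)
W(N, b) = 12 (W(N, b) = 0*b + 12 = 0 + 12 = 12)
-24221/46961 + 46369/W(-67, -99) = -24221/46961 + 46369/12 = 2177243957/563532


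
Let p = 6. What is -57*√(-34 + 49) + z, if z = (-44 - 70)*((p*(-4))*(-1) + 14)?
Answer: -4332 - 57*√15 ≈ -4552.8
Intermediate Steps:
z = -4332 (z = (-44 - 70)*((6*(-4))*(-1) + 14) = -114*(-24*(-1) + 14) = -114*(24 + 14) = -114*38 = -4332)
-57*√(-34 + 49) + z = -57*√(-34 + 49) - 4332 = -57*√15 - 4332 = -4332 - 57*√15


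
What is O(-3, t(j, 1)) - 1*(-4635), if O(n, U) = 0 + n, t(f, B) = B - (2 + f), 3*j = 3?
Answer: 4632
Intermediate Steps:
j = 1 (j = (1/3)*3 = 1)
t(f, B) = -2 + B - f (t(f, B) = B + (-2 - f) = -2 + B - f)
O(n, U) = n
O(-3, t(j, 1)) - 1*(-4635) = -3 - 1*(-4635) = -3 + 4635 = 4632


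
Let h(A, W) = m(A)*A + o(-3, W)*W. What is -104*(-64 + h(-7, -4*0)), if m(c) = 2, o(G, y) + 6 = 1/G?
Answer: 8112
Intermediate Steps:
o(G, y) = -6 + 1/G
h(A, W) = 2*A - 19*W/3 (h(A, W) = 2*A + (-6 + 1/(-3))*W = 2*A + (-6 - 1/3)*W = 2*A - 19*W/3)
-104*(-64 + h(-7, -4*0)) = -104*(-64 + (2*(-7) - (-76)*0/3)) = -104*(-64 + (-14 - 19/3*0)) = -104*(-64 + (-14 + 0)) = -104*(-64 - 14) = -104*(-78) = 8112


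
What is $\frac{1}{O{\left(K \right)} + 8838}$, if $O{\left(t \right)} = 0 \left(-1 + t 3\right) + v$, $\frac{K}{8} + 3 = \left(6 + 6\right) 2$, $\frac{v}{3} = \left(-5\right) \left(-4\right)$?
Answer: $\frac{1}{8898} \approx 0.00011238$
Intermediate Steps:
$v = 60$ ($v = 3 \left(\left(-5\right) \left(-4\right)\right) = 3 \cdot 20 = 60$)
$K = 168$ ($K = -24 + 8 \left(6 + 6\right) 2 = -24 + 8 \cdot 12 \cdot 2 = -24 + 8 \cdot 24 = -24 + 192 = 168$)
$O{\left(t \right)} = 60$ ($O{\left(t \right)} = 0 \left(-1 + t 3\right) + 60 = 0 \left(-1 + 3 t\right) + 60 = 0 + 60 = 60$)
$\frac{1}{O{\left(K \right)} + 8838} = \frac{1}{60 + 8838} = \frac{1}{8898}$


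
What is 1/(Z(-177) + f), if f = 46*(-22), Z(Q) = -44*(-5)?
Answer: -1/792 ≈ -0.0012626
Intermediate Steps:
Z(Q) = 220
f = -1012
1/(Z(-177) + f) = 1/(220 - 1012) = 1/(-792) = -1/792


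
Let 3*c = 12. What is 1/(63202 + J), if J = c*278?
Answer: 1/64314 ≈ 1.5549e-5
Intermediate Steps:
c = 4 (c = (1/3)*12 = 4)
J = 1112 (J = 4*278 = 1112)
1/(63202 + J) = 1/(63202 + 1112) = 1/64314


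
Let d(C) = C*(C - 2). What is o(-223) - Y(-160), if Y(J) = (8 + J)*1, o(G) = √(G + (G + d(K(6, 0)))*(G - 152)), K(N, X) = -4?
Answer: 152 + √74402 ≈ 424.77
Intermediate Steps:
d(C) = C*(-2 + C)
o(G) = √(G + (-152 + G)*(24 + G)) (o(G) = √(G + (G - 4*(-2 - 4))*(G - 152)) = √(G + (G - 4*(-6))*(-152 + G)) = √(G + (G + 24)*(-152 + G)) = √(G + (24 + G)*(-152 + G)) = √(G + (-152 + G)*(24 + G)))
Y(J) = 8 + J
o(-223) - Y(-160) = √(-3648 + (-223)² - 127*(-223)) - (8 - 160) = √(-3648 + 49729 + 28321) - 1*(-152) = √74402 + 152 = 152 + √74402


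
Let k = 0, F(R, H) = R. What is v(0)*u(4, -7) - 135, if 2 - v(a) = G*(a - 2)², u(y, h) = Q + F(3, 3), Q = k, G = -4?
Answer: -81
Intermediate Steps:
Q = 0
u(y, h) = 3 (u(y, h) = 0 + 3 = 3)
v(a) = 2 + 4*(-2 + a)² (v(a) = 2 - (-4)*(a - 2)² = 2 - (-4)*(-2 + a)² = 2 + 4*(-2 + a)²)
v(0)*u(4, -7) - 135 = (2 + 4*(-2 + 0)²)*3 - 135 = (2 + 4*(-2)²)*3 - 135 = (2 + 4*4)*3 - 135 = (2 + 16)*3 - 135 = 18*3 - 135 = 54 - 135 = -81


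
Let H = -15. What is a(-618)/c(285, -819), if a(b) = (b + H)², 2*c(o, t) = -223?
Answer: -801378/223 ≈ -3593.6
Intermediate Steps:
c(o, t) = -223/2 (c(o, t) = (½)*(-223) = -223/2)
a(b) = (-15 + b)² (a(b) = (b - 15)² = (-15 + b)²)
a(-618)/c(285, -819) = (-15 - 618)²/(-223/2) = (-633)²*(-2/223) = 400689*(-2/223) = -801378/223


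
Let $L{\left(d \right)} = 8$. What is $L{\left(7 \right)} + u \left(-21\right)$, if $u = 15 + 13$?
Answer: $-580$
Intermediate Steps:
$u = 28$
$L{\left(7 \right)} + u \left(-21\right) = 8 + 28 \left(-21\right) = 8 - 588 = -580$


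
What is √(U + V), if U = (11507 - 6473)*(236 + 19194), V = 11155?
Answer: 5*√3912871 ≈ 9890.5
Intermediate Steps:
U = 97810620 (U = 5034*19430 = 97810620)
√(U + V) = √(97810620 + 11155) = √97821775 = 5*√3912871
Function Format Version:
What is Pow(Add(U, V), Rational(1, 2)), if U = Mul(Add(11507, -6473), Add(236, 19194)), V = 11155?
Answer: Mul(5, Pow(3912871, Rational(1, 2))) ≈ 9890.5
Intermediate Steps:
U = 97810620 (U = Mul(5034, 19430) = 97810620)
Pow(Add(U, V), Rational(1, 2)) = Pow(Add(97810620, 11155), Rational(1, 2)) = Pow(97821775, Rational(1, 2)) = Mul(5, Pow(3912871, Rational(1, 2)))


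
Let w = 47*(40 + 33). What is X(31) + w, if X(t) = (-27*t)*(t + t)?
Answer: -48463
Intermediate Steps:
w = 3431 (w = 47*73 = 3431)
X(t) = -54*t² (X(t) = (-27*t)*(2*t) = -54*t²)
X(31) + w = -54*31² + 3431 = -54*961 + 3431 = -51894 + 3431 = -48463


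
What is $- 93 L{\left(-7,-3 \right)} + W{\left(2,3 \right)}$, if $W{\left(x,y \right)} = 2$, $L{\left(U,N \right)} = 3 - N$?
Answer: $-556$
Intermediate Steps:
$- 93 L{\left(-7,-3 \right)} + W{\left(2,3 \right)} = - 93 \left(3 - -3\right) + 2 = - 93 \left(3 + 3\right) + 2 = \left(-93\right) 6 + 2 = -558 + 2 = -556$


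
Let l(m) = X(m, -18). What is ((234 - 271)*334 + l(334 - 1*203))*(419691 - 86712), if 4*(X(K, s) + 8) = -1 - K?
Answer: -4128606621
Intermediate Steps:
X(K, s) = -33/4 - K/4 (X(K, s) = -8 + (-1 - K)/4 = -8 + (-¼ - K/4) = -33/4 - K/4)
l(m) = -33/4 - m/4
((234 - 271)*334 + l(334 - 1*203))*(419691 - 86712) = ((234 - 271)*334 + (-33/4 - (334 - 1*203)/4))*(419691 - 86712) = (-37*334 + (-33/4 - (334 - 203)/4))*332979 = (-12358 + (-33/4 - ¼*131))*332979 = (-12358 + (-33/4 - 131/4))*332979 = (-12358 - 41)*332979 = -12399*332979 = -4128606621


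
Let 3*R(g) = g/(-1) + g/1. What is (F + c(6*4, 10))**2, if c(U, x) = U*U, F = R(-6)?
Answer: 331776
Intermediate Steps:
R(g) = 0 (R(g) = (g/(-1) + g/1)/3 = (g*(-1) + g*1)/3 = (-g + g)/3 = (1/3)*0 = 0)
F = 0
c(U, x) = U**2
(F + c(6*4, 10))**2 = (0 + (6*4)**2)**2 = (0 + 24**2)**2 = (0 + 576)**2 = 576**2 = 331776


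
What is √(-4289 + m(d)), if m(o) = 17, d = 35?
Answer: 4*I*√267 ≈ 65.361*I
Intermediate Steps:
√(-4289 + m(d)) = √(-4289 + 17) = √(-4272) = 4*I*√267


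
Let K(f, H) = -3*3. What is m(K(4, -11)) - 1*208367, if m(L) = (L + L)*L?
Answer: -208205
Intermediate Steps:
K(f, H) = -9
m(L) = 2*L² (m(L) = (2*L)*L = 2*L²)
m(K(4, -11)) - 1*208367 = 2*(-9)² - 1*208367 = 2*81 - 208367 = 162 - 208367 = -208205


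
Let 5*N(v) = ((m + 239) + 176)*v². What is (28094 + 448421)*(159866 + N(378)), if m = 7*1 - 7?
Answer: 5727347195570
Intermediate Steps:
m = 0 (m = 7 - 7 = 0)
N(v) = 83*v² (N(v) = (((0 + 239) + 176)*v²)/5 = ((239 + 176)*v²)/5 = (415*v²)/5 = 83*v²)
(28094 + 448421)*(159866 + N(378)) = (28094 + 448421)*(159866 + 83*378²) = 476515*(159866 + 83*142884) = 476515*(159866 + 11859372) = 476515*12019238 = 5727347195570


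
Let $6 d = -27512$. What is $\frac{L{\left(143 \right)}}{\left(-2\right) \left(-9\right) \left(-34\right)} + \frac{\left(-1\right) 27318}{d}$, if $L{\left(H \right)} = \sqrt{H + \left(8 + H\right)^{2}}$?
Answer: $\frac{40977}{6878} - \frac{\sqrt{1434}}{153} \approx 5.7102$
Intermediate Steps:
$d = - \frac{13756}{3}$ ($d = \frac{1}{6} \left(-27512\right) = - \frac{13756}{3} \approx -4585.3$)
$\frac{L{\left(143 \right)}}{\left(-2\right) \left(-9\right) \left(-34\right)} + \frac{\left(-1\right) 27318}{d} = \frac{\sqrt{143 + \left(8 + 143\right)^{2}}}{\left(-2\right) \left(-9\right) \left(-34\right)} + \frac{\left(-1\right) 27318}{- \frac{13756}{3}} = \frac{\sqrt{143 + 151^{2}}}{18 \left(-34\right)} - - \frac{40977}{6878} = \frac{\sqrt{143 + 22801}}{-612} + \frac{40977}{6878} = \sqrt{22944} \left(- \frac{1}{612}\right) + \frac{40977}{6878} = 4 \sqrt{1434} \left(- \frac{1}{612}\right) + \frac{40977}{6878} = - \frac{\sqrt{1434}}{153} + \frac{40977}{6878} = \frac{40977}{6878} - \frac{\sqrt{1434}}{153}$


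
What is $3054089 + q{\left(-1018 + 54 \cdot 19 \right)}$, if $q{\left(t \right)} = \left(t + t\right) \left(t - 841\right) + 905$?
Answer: $3041666$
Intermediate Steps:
$q{\left(t \right)} = 905 + 2 t \left(-841 + t\right)$ ($q{\left(t \right)} = 2 t \left(-841 + t\right) + 905 = 905 + 2 t \left(-841 + t\right)$)
$3054089 + q{\left(-1018 + 54 \cdot 19 \right)} = 3054089 + \left(905 - 1682 \left(-1018 + 54 \cdot 19\right) + 2 \left(-1018 + 54 \cdot 19\right)^{2}\right) = 3054089 + \left(905 - 1682 \left(-1018 + 1026\right) + 2 \left(-1018 + 1026\right)^{2}\right) = 3054089 + \left(905 - 13456 + 2 \cdot 8^{2}\right) = 3054089 + \left(905 - 13456 + 2 \cdot 64\right) = 3054089 + \left(905 - 13456 + 128\right) = 3054089 - 12423 = 3041666$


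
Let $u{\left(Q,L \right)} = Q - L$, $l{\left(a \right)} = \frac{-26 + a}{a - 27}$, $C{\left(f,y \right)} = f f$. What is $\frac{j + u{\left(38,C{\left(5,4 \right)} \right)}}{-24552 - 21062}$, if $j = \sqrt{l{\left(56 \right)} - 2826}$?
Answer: $- \frac{13}{45614} - \frac{i \sqrt{593949}}{661403} \approx -0.000285 - 0.0011652 i$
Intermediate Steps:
$C{\left(f,y \right)} = f^{2}$
$l{\left(a \right)} = \frac{-26 + a}{-27 + a}$
$j = \frac{2 i \sqrt{593949}}{29}$ ($j = \sqrt{\frac{-26 + 56}{-27 + 56} - 2826} = \sqrt{\frac{1}{29} \cdot 30 - 2826} = \sqrt{\frac{30}{29} - 2826} = \sqrt{- \frac{81924}{29}} = \frac{2 i \sqrt{593949}}{29} \approx 53.15 i$)
$\frac{j + u{\left(38,C{\left(5,4 \right)} \right)}}{-24552 - 21062} = \frac{\frac{2 i \sqrt{593949}}{29} + \left(38 - 5^{2}\right)}{-24552 - 21062} = \frac{\frac{2 i \sqrt{593949}}{29} + \left(38 - 25\right)}{-45614} = \left(\frac{2 i \sqrt{593949}}{29} + \left(38 - 25\right)\right) \left(- \frac{1}{45614}\right) = \left(\frac{2 i \sqrt{593949}}{29} + 13\right) \left(- \frac{1}{45614}\right) = \left(13 + \frac{2 i \sqrt{593949}}{29}\right) \left(- \frac{1}{45614}\right) = - \frac{13}{45614} - \frac{i \sqrt{593949}}{661403}$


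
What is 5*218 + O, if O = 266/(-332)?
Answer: 180807/166 ≈ 1089.2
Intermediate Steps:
O = -133/166 (O = 266*(-1/332) = -133/166 ≈ -0.80120)
5*218 + O = 5*218 - 133/166 = 1090 - 133/166 = 180807/166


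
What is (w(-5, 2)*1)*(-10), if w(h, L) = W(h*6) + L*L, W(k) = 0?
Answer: -40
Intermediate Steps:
w(h, L) = L**2 (w(h, L) = 0 + L*L = 0 + L**2 = L**2)
(w(-5, 2)*1)*(-10) = (2**2*1)*(-10) = (4*1)*(-10) = 4*(-10) = -40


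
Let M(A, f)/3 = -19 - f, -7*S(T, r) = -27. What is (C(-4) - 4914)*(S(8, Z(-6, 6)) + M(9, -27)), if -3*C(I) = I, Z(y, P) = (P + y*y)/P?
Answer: -957970/7 ≈ -1.3685e+5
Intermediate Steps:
Z(y, P) = (P + y²)/P
C(I) = -I/3
S(T, r) = 27/7 (S(T, r) = -⅐*(-27) = 27/7)
M(A, f) = -57 - 3*f (M(A, f) = 3*(-19 - f) = -57 - 3*f)
(C(-4) - 4914)*(S(8, Z(-6, 6)) + M(9, -27)) = (-⅓*(-4) - 4914)*(27/7 + (-57 - 3*(-27))) = (4/3 - 4914)*(27/7 + (-57 + 81)) = -14738*(27/7 + 24)/3 = -14738/3*195/7 = -957970/7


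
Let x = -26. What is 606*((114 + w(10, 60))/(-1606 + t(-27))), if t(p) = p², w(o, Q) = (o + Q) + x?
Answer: -95748/877 ≈ -109.18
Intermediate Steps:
w(o, Q) = -26 + Q + o (w(o, Q) = (o + Q) - 26 = (Q + o) - 26 = -26 + Q + o)
606*((114 + w(10, 60))/(-1606 + t(-27))) = 606*((114 + (-26 + 60 + 10))/(-1606 + (-27)²)) = 606*((114 + 44)/(-1606 + 729)) = 606*(158/(-877)) = 606*(158*(-1/877)) = 606*(-158/877) = -95748/877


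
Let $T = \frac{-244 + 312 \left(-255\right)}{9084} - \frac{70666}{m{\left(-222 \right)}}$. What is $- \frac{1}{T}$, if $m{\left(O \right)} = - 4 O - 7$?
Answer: $\frac{2000751}{178059317} \approx 0.011236$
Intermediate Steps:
$m{\left(O \right)} = -7 - 4 O$
$T = - \frac{178059317}{2000751}$ ($T = \frac{-244 + 312 \left(-255\right)}{9084} - \frac{70666}{-7 - -888} = \left(-244 - 79560\right) \frac{1}{9084} - \frac{70666}{-7 + 888} = \left(-79804\right) \frac{1}{9084} - \frac{70666}{881} = - \frac{19951}{2271} - \frac{70666}{881} = - \frac{178059317}{2000751} \approx -88.996$)
$- \frac{1}{T} = - \frac{1}{- \frac{178059317}{2000751}} = \left(-1\right) \left(- \frac{2000751}{178059317}\right) = \frac{2000751}{178059317}$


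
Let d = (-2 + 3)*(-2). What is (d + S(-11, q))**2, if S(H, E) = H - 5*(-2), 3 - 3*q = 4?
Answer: 9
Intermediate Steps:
q = -1/3 (q = 1 - 1/3*4 = 1 - 4/3 = -1/3 ≈ -0.33333)
S(H, E) = 10 + H (S(H, E) = H + 10 = 10 + H)
d = -2 (d = 1*(-2) = -2)
(d + S(-11, q))**2 = (-2 + (10 - 11))**2 = (-2 - 1)**2 = (-3)**2 = 9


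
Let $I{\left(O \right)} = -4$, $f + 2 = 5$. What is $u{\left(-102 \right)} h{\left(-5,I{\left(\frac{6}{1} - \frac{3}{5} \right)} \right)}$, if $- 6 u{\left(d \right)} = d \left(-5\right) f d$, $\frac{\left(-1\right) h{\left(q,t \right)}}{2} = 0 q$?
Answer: $0$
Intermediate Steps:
$f = 3$ ($f = -2 + 5 = 3$)
$h{\left(q,t \right)} = 0$ ($h{\left(q,t \right)} = - 2 \cdot 0 q = \left(-2\right) 0 = 0$)
$u{\left(d \right)} = \frac{5 d^{2}}{2}$ ($u{\left(d \right)} = - \frac{d \left(-5\right) 3 d}{6} = - \frac{- 5 d 3 d}{6} = - \frac{\left(-15\right) d^{2}}{6} = \frac{5 d^{2}}{2}$)
$u{\left(-102 \right)} h{\left(-5,I{\left(\frac{6}{1} - \frac{3}{5} \right)} \right)} = \frac{5 \left(-102\right)^{2}}{2} \cdot 0 = \frac{5}{2} \cdot 10404 \cdot 0 = 26010 \cdot 0 = 0$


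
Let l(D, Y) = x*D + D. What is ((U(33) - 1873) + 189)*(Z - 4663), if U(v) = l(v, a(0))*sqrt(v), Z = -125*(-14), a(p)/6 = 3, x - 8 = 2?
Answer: 4905492 - 1057419*sqrt(33) ≈ -1.1689e+6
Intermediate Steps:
x = 10 (x = 8 + 2 = 10)
a(p) = 18 (a(p) = 6*3 = 18)
Z = 1750
l(D, Y) = 11*D (l(D, Y) = 10*D + D = 11*D)
U(v) = 11*v**(3/2) (U(v) = (11*v)*sqrt(v) = 11*v**(3/2))
((U(33) - 1873) + 189)*(Z - 4663) = ((11*33**(3/2) - 1873) + 189)*(1750 - 4663) = ((11*(33*sqrt(33)) - 1873) + 189)*(-2913) = ((363*sqrt(33) - 1873) + 189)*(-2913) = ((-1873 + 363*sqrt(33)) + 189)*(-2913) = (-1684 + 363*sqrt(33))*(-2913) = 4905492 - 1057419*sqrt(33)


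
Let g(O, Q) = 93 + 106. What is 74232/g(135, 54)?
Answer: 74232/199 ≈ 373.02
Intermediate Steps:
g(O, Q) = 199
74232/g(135, 54) = 74232/199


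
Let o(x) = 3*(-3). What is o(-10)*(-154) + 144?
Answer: 1530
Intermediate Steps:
o(x) = -9
o(-10)*(-154) + 144 = -9*(-154) + 144 = 1386 + 144 = 1530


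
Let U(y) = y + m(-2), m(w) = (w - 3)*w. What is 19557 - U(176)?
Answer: 19371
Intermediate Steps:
m(w) = w*(-3 + w) (m(w) = (-3 + w)*w = w*(-3 + w))
U(y) = 10 + y (U(y) = y - 2*(-3 - 2) = y - 2*(-5) = y + 10 = 10 + y)
19557 - U(176) = 19557 - (10 + 176) = 19557 - 1*186 = 19557 - 186 = 19371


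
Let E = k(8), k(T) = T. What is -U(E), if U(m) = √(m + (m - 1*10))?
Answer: -√6 ≈ -2.4495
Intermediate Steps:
E = 8
U(m) = √(-10 + 2*m) (U(m) = √(m + (m - 10)) = √(m + (-10 + m)) = √(-10 + 2*m))
-U(E) = -√(-10 + 2*8) = -√(-10 + 16) = -√6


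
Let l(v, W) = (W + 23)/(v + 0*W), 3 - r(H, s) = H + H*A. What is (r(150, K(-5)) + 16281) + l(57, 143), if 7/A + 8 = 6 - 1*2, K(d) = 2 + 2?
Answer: 1869533/114 ≈ 16399.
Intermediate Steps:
K(d) = 4
A = -7/4 (A = 7/(-8 + (6 - 1*2)) = 7/(-8 + (6 - 2)) = 7/(-8 + 4) = 7/(-4) = 7*(-¼) = -7/4 ≈ -1.7500)
r(H, s) = 3 + 3*H/4 (r(H, s) = 3 - (H + H*(-7/4)) = 3 - (H - 7*H/4) = 3 - (-3)*H/4 = 3 + 3*H/4)
l(v, W) = (23 + W)/v (l(v, W) = (23 + W)/(v + 0) = (23 + W)/v)
(r(150, K(-5)) + 16281) + l(57, 143) = ((3 + (¾)*150) + 16281) + (23 + 143)/57 = ((3 + 225/2) + 16281) + (1/57)*166 = (231/2 + 16281) + 166/57 = 32793/2 + 166/57 = 1869533/114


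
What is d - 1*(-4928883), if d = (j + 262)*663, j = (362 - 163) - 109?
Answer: 5162259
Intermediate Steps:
j = 90 (j = 199 - 109 = 90)
d = 233376 (d = (90 + 262)*663 = 352*663 = 233376)
d - 1*(-4928883) = 233376 - 1*(-4928883) = 233376 + 4928883 = 5162259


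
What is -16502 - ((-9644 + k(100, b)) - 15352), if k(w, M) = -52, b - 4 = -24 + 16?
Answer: 8546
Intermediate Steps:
b = -4 (b = 4 + (-24 + 16) = 4 - 8 = -4)
-16502 - ((-9644 + k(100, b)) - 15352) = -16502 - ((-9644 - 52) - 15352) = -16502 - (-9696 - 15352) = -16502 - 1*(-25048) = -16502 + 25048 = 8546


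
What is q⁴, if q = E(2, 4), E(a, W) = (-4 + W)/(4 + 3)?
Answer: 0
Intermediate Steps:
E(a, W) = -4/7 + W/7 (E(a, W) = (-4 + W)/7 = (-4 + W)*(⅐) = -4/7 + W/7)
q = 0 (q = -4/7 + (⅐)*4 = -4/7 + 4/7 = 0)
q⁴ = 0⁴ = 0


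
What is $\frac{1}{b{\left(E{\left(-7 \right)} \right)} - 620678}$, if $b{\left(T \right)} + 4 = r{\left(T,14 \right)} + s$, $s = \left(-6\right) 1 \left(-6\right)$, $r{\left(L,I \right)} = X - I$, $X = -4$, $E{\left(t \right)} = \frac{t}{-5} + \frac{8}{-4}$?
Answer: $- \frac{1}{620664} \approx -1.6112 \cdot 10^{-6}$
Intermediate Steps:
$E{\left(t \right)} = -2 - \frac{t}{5}$ ($E{\left(t \right)} = t \left(- \frac{1}{5}\right) + 8 \left(- \frac{1}{4}\right) = - \frac{t}{5} - 2 = -2 - \frac{t}{5}$)
$r{\left(L,I \right)} = -4 - I$
$s = 36$ ($s = \left(-6\right) \left(-6\right) = 36$)
$b{\left(T \right)} = 14$ ($b{\left(T \right)} = -4 + \left(\left(-4 - 14\right) + 36\right) = -4 + \left(-18 + 36\right) = -4 + 18 = 14$)
$\frac{1}{b{\left(E{\left(-7 \right)} \right)} - 620678} = \frac{1}{14 - 620678} = \frac{1}{-620664} = - \frac{1}{620664}$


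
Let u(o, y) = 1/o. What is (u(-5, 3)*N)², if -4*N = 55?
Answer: 121/16 ≈ 7.5625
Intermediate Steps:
u(o, y) = 1/o
N = -55/4 (N = -¼*55 = -55/4 ≈ -13.750)
(u(-5, 3)*N)² = (-55/4/(-5))² = (-⅕*(-55/4))² = (11/4)² = 121/16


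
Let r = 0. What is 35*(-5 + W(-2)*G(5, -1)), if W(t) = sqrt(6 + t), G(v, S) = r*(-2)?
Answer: -175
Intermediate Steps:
G(v, S) = 0 (G(v, S) = 0*(-2) = 0)
35*(-5 + W(-2)*G(5, -1)) = 35*(-5 + sqrt(6 - 2)*0) = 35*(-5 + sqrt(4)*0) = 35*(-5 + 2*0) = 35*(-5 + 0) = 35*(-5) = -175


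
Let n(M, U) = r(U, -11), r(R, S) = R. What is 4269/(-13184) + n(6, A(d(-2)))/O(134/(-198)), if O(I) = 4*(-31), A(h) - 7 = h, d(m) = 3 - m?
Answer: -171891/408704 ≈ -0.42058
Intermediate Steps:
A(h) = 7 + h
O(I) = -124
n(M, U) = U
4269/(-13184) + n(6, A(d(-2)))/O(134/(-198)) = 4269/(-13184) + (7 + (3 - 1*(-2)))/(-124) = 4269*(-1/13184) + (7 + (3 + 2))*(-1/124) = -4269/13184 + (7 + 5)*(-1/124) = -4269/13184 + 12*(-1/124) = -4269/13184 - 3/31 = -171891/408704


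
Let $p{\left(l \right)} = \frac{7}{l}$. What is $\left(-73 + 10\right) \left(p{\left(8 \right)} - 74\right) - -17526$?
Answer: $\frac{177063}{8} \approx 22133.0$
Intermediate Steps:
$\left(-73 + 10\right) \left(p{\left(8 \right)} - 74\right) - -17526 = \left(-73 + 10\right) \left(\frac{7}{8} - 74\right) - -17526 = - 63 \left(7 \cdot \frac{1}{8} - 74\right) + 17526 = - 63 \left(\frac{7}{8} - 74\right) + 17526 = \left(-63\right) \left(- \frac{585}{8}\right) + 17526 = \frac{36855}{8} + 17526 = \frac{177063}{8}$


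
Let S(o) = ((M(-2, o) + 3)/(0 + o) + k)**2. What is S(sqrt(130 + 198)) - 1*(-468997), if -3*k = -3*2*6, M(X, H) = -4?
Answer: 153878249/328 - 6*sqrt(82)/41 ≈ 4.6914e+5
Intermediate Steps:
k = 12 (k = -(-3*2)*6/3 = -(-2)*6 = -1/3*(-36) = 12)
S(o) = (12 - 1/o)**2 (S(o) = ((-4 + 3)/(0 + o) + 12)**2 = (-1/o + 12)**2 = (12 - 1/o)**2)
S(sqrt(130 + 198)) - 1*(-468997) = (-1 + 12*sqrt(130 + 198))**2/(sqrt(130 + 198))**2 - 1*(-468997) = (-1 + 12*sqrt(328))**2/(sqrt(328))**2 + 468997 = (-1 + 12*(2*sqrt(82)))**2/(2*sqrt(82))**2 + 468997 = (-1 + 24*sqrt(82))**2/328 + 468997 = 468997 + (-1 + 24*sqrt(82))**2/328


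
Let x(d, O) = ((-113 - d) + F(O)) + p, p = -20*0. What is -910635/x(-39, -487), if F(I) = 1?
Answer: 910635/73 ≈ 12474.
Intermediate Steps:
p = 0
x(d, O) = -112 - d (x(d, O) = ((-113 - d) + 1) + 0 = (-112 - d) + 0 = -112 - d)
-910635/x(-39, -487) = -910635/(-112 - 1*(-39)) = -910635/(-112 + 39) = -910635/(-73) = -910635*(-1/73) = 910635/73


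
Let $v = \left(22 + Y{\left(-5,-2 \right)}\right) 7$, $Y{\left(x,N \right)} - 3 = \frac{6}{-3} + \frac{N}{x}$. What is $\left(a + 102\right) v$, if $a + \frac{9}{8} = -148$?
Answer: $- \frac{308763}{40} \approx -7719.1$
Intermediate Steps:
$Y{\left(x,N \right)} = 1 + \frac{N}{x}$ ($Y{\left(x,N \right)} = 3 + \left(\frac{6}{-3} + \frac{N}{x}\right) = 3 + \left(6 \left(- \frac{1}{3}\right) + \frac{N}{x}\right) = 3 + \left(-2 + \frac{N}{x}\right) = 1 + \frac{N}{x}$)
$a = - \frac{1193}{8}$ ($a = - \frac{9}{8} - 148 = - \frac{1193}{8} \approx -149.13$)
$v = \frac{819}{5}$ ($v = \left(22 + \frac{-2 - 5}{-5}\right) 7 = \left(22 - - \frac{7}{5}\right) 7 = \left(22 + \frac{7}{5}\right) 7 = \frac{117}{5} \cdot 7 = \frac{819}{5} \approx 163.8$)
$\left(a + 102\right) v = \left(- \frac{1193}{8} + 102\right) \frac{819}{5} = \left(- \frac{377}{8}\right) \frac{819}{5} = - \frac{308763}{40}$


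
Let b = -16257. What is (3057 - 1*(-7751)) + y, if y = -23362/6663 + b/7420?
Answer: 534060017249/49439460 ≈ 10802.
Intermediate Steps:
y = -281666431/49439460 (y = -23362/6663 - 16257/7420 = -281666431/49439460 ≈ -5.6972)
(3057 - 1*(-7751)) + y = (3057 - 1*(-7751)) - 281666431/49439460 = (3057 + 7751) - 281666431/49439460 = 10808 - 281666431/49439460 = 534060017249/49439460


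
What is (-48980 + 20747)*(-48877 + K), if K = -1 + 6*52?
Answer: 1371163878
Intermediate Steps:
K = 311 (K = -1 + 312 = 311)
(-48980 + 20747)*(-48877 + K) = (-48980 + 20747)*(-48877 + 311) = -28233*(-48566) = 1371163878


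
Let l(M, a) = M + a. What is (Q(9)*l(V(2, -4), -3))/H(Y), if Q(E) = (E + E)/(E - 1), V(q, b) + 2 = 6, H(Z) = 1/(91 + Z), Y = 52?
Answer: 1287/4 ≈ 321.75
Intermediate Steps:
V(q, b) = 4 (V(q, b) = -2 + 6 = 4)
Q(E) = 2*E/(-1 + E) (Q(E) = (2*E)/(-1 + E) = 2*E/(-1 + E))
(Q(9)*l(V(2, -4), -3))/H(Y) = ((2*9/(-1 + 9))*(4 - 3))/(1/(91 + 52)) = ((2*9/8)*1)/(1/143) = ((2*9*(⅛))*1)/(1/143) = ((9/4)*1)*143 = (9/4)*143 = 1287/4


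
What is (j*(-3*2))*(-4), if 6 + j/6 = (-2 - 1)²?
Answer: 432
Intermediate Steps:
j = 18 (j = -36 + 6*(-2 - 1)² = -36 + 6*(-3)² = -36 + 6*9 = -36 + 54 = 18)
(j*(-3*2))*(-4) = (18*(-3*2))*(-4) = (18*(-6))*(-4) = -108*(-4) = 432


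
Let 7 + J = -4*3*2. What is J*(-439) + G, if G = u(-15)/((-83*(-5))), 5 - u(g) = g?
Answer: 1129551/83 ≈ 13609.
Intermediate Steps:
u(g) = 5 - g
J = -31 (J = -7 - 4*3*2 = -7 - 12*2 = -7 - 24 = -31)
G = 4/83 (G = (5 - 1*(-15))/((-83*(-5))) = (5 + 15)/415 = 20*(1/415) = 4/83 ≈ 0.048193)
J*(-439) + G = -31*(-439) + 4/83 = 13609 + 4/83 = 1129551/83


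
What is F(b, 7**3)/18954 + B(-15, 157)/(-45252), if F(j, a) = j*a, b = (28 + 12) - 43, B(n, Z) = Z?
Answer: -305803/5294484 ≈ -0.057759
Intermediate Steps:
b = -3 (b = 40 - 43 = -3)
F(j, a) = a*j
F(b, 7**3)/18954 + B(-15, 157)/(-45252) = (7**3*(-3))/18954 + 157/(-45252) = (343*(-3))*(1/18954) + 157*(-1/45252) = -1029*1/18954 - 157/45252 = -343/6318 - 157/45252 = -305803/5294484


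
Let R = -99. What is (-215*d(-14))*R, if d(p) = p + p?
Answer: -595980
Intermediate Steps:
d(p) = 2*p
(-215*d(-14))*R = -430*(-14)*(-99) = -215*(-28)*(-99) = 6020*(-99) = -595980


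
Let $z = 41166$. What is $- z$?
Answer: $-41166$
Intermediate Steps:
$- z = \left(-1\right) 41166 = -41166$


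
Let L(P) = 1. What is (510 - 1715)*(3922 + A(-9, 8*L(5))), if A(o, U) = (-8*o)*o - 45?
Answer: -3890945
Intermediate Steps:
A(o, U) = -45 - 8*o**2 (A(o, U) = -8*o**2 - 45 = -45 - 8*o**2)
(510 - 1715)*(3922 + A(-9, 8*L(5))) = (510 - 1715)*(3922 + (-45 - 8*(-9)**2)) = -1205*(3922 + (-45 - 8*81)) = -1205*(3922 + (-45 - 648)) = -1205*(3922 - 693) = -1205*3229 = -3890945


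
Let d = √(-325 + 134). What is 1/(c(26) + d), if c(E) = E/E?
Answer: 1/192 - I*√191/192 ≈ 0.0052083 - 0.071981*I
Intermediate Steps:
c(E) = 1
d = I*√191 (d = √(-191) = I*√191 ≈ 13.82*I)
1/(c(26) + d) = 1/(1 + I*√191)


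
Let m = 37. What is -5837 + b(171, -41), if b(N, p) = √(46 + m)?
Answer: -5837 + √83 ≈ -5827.9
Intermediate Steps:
b(N, p) = √83 (b(N, p) = √(46 + 37) = √83)
-5837 + b(171, -41) = -5837 + √83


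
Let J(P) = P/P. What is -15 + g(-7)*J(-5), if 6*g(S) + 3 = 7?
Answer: -43/3 ≈ -14.333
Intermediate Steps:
J(P) = 1
g(S) = ⅔ (g(S) = -½ + (⅙)*7 = -½ + 7/6 = ⅔)
-15 + g(-7)*J(-5) = -15 + (⅔)*1 = -15 + ⅔ = -43/3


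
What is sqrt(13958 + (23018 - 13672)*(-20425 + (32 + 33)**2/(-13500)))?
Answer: I*sqrt(1546136237310)/90 ≈ 13816.0*I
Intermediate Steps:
sqrt(13958 + (23018 - 13672)*(-20425 + (32 + 33)**2/(-13500))) = sqrt(13958 + 9346*(-20425 + 65**2*(-1/13500))) = sqrt(13958 + 9346*(-20425 + 4225*(-1/13500))) = sqrt(13958 + 9346*(-20425 - 169/540)) = sqrt(13958 + 9346*(-11029669/540)) = sqrt(13958 - 51541643237/270) = sqrt(-51537874577/270) = I*sqrt(1546136237310)/90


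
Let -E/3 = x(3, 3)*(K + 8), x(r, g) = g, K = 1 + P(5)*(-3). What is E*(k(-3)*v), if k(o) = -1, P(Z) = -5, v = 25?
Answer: 5400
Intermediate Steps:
K = 16 (K = 1 - 5*(-3) = 1 + 15 = 16)
E = -216 (E = -9*(16 + 8) = -9*24 = -3*72 = -216)
E*(k(-3)*v) = -(-216)*25 = -216*(-25) = 5400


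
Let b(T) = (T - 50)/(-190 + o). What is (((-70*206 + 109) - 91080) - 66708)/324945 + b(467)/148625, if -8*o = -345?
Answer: -207279209101/391355634375 ≈ -0.52964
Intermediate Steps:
o = 345/8 (o = -⅛*(-345) = 345/8 ≈ 43.125)
b(T) = 16/47 - 8*T/1175 (b(T) = (T - 50)/(-190 + 345/8) = (-50 + T)/(-1175/8) = (-50 + T)*(-8/1175) = 16/47 - 8*T/1175)
(((-70*206 + 109) - 91080) - 66708)/324945 + b(467)/148625 = (((-70*206 + 109) - 91080) - 66708)/324945 + (16/47 - 8/1175*467)/148625 = (((-14420 + 109) - 91080) - 66708)*(1/324945) + (16/47 - 3736/1175)*(1/148625) = ((-14311 - 91080) - 66708)*(1/324945) - 3336/1175*1/148625 = (-105391 - 66708)*(1/324945) - 3336/174634375 = -172099*1/324945 - 3336/174634375 = -172099/324945 - 3336/174634375 = -207279209101/391355634375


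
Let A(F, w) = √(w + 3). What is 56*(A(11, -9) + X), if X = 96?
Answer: 5376 + 56*I*√6 ≈ 5376.0 + 137.17*I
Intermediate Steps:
A(F, w) = √(3 + w)
56*(A(11, -9) + X) = 56*(√(3 - 9) + 96) = 56*(√(-6) + 96) = 56*(I*√6 + 96) = 56*(96 + I*√6) = 5376 + 56*I*√6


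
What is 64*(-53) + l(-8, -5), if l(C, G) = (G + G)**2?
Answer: -3292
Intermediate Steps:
l(C, G) = 4*G**2 (l(C, G) = (2*G)**2 = 4*G**2)
64*(-53) + l(-8, -5) = 64*(-53) + 4*(-5)**2 = -3392 + 4*25 = -3392 + 100 = -3292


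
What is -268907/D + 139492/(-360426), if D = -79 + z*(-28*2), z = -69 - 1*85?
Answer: -1140849227/35812095 ≈ -31.857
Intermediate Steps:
z = -154 (z = -69 - 85 = -154)
D = 8545 (D = -79 - (-4312)*2 = -79 - 154*(-56) = -79 + 8624 = 8545)
-268907/D + 139492/(-360426) = -268907/8545 + 139492/(-360426) = -268907*1/8545 + 139492*(-1/360426) = -268907/8545 - 1622/4191 = -1140849227/35812095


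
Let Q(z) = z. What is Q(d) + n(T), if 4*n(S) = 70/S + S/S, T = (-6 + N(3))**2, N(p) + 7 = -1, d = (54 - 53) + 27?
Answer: 1587/56 ≈ 28.339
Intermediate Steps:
d = 28 (d = 1 + 27 = 28)
N(p) = -8 (N(p) = -7 - 1 = -8)
T = 196 (T = (-6 - 8)**2 = (-14)**2 = 196)
n(S) = 1/4 + 35/(2*S) (n(S) = (70/S + S/S)/4 = (70/S + 1)/4 = (1 + 70/S)/4 = 1/4 + 35/(2*S))
Q(d) + n(T) = 28 + (1/4)*(70 + 196)/196 = 28 + (1/4)*(1/196)*266 = 28 + 19/56 = 1587/56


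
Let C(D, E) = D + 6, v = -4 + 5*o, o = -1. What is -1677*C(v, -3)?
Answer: 5031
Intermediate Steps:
v = -9 (v = -4 + 5*(-1) = -4 - 5 = -9)
C(D, E) = 6 + D
-1677*C(v, -3) = -1677*(6 - 9) = -1677*(-3) = 5031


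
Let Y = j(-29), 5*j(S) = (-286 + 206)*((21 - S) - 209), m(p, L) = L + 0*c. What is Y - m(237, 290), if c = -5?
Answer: 2254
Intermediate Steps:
m(p, L) = L (m(p, L) = L + 0*(-5) = L + 0 = L)
j(S) = 3008 + 16*S (j(S) = ((-286 + 206)*((21 - S) - 209))/5 = (-80*(-188 - S))/5 = (15040 + 80*S)/5 = 3008 + 16*S)
Y = 2544 (Y = 3008 + 16*(-29) = 3008 - 464 = 2544)
Y - m(237, 290) = 2544 - 1*290 = 2544 - 290 = 2254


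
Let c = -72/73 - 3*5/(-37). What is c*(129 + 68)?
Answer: -309093/2701 ≈ -114.44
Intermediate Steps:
c = -1569/2701 (c = -72*1/73 - 15*(-1/37) = -72/73 + 15/37 = -1569/2701 ≈ -0.58090)
c*(129 + 68) = -1569*(129 + 68)/2701 = -1569/2701*197 = -309093/2701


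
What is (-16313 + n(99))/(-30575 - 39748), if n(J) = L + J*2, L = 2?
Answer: 5371/23441 ≈ 0.22913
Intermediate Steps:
n(J) = 2 + 2*J (n(J) = 2 + J*2 = 2 + 2*J)
(-16313 + n(99))/(-30575 - 39748) = (-16313 + (2 + 2*99))/(-30575 - 39748) = (-16313 + (2 + 198))/(-70323) = (-16313 + 200)*(-1/70323) = -16113*(-1/70323) = 5371/23441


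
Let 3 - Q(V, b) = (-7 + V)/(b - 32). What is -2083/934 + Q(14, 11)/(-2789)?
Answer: -17437801/7814778 ≈ -2.2314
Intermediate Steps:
Q(V, b) = 3 - (-7 + V)/(-32 + b) (Q(V, b) = 3 - (-7 + V)/(b - 32) = 3 - (-7 + V)/(-32 + b))
-2083/934 + Q(14, 11)/(-2789) = -2083/934 + ((-89 - 1*14 + 3*11)/(-32 + 11))/(-2789) = -2083*1/934 + ((-89 - 14 + 33)/(-21))*(-1/2789) = -2083/934 - 1/21*(-70)*(-1/2789) = -2083/934 + (10/3)*(-1/2789) = -2083/934 - 10/8367 = -17437801/7814778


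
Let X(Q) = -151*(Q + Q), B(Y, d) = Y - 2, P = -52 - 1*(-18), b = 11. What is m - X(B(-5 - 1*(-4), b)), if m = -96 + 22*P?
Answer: -1750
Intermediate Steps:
P = -34 (P = -52 + 18 = -34)
B(Y, d) = -2 + Y
m = -844 (m = -96 + 22*(-34) = -96 - 748 = -844)
X(Q) = -302*Q
m - X(B(-5 - 1*(-4), b)) = -844 - (-302)*(-2 + (-5 - 1*(-4))) = -844 - (-302)*(-2 + (-5 + 4)) = -844 - (-302)*(-2 - 1) = -844 - (-302)*(-3) = -844 - 1*906 = -844 - 906 = -1750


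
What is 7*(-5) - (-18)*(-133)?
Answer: -2429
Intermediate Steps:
7*(-5) - (-18)*(-133) = -35 - 18*133 = -35 - 2394 = -2429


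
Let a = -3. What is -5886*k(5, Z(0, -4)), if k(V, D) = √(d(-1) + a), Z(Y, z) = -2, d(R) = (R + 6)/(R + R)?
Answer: -2943*I*√22 ≈ -13804.0*I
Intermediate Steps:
d(R) = (6 + R)/(2*R) (d(R) = (6 + R)/((2*R)) = (6 + R)*(1/(2*R)) = (6 + R)/(2*R))
k(V, D) = I*√22/2 (k(V, D) = √((½)*(6 - 1)/(-1) - 3) = √((½)*(-1)*5 - 3) = √(-5/2 - 3) = √(-11/2) = I*√22/2)
-5886*k(5, Z(0, -4)) = -2943*I*√22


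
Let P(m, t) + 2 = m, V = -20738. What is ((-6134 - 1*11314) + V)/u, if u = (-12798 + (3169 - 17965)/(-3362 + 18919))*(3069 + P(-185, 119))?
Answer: 297029801/286922239362 ≈ 0.0010352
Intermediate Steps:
P(m, t) = -2 + m
u = -573844478724/15557 (u = (-12798 + (3169 - 17965)/(-3362 + 18919))*(3069 + (-2 - 185)) = (-12798 - 14796/15557)*(3069 - 187) = (-12798 - 14796*1/15557)*2882 = (-12798 - 14796/15557)*2882 = -199113282/15557*2882 = -573844478724/15557 ≈ -3.6887e+7)
((-6134 - 1*11314) + V)/u = ((-6134 - 1*11314) - 20738)/(-573844478724/15557) = ((-6134 - 11314) - 20738)*(-15557/573844478724) = (-17448 - 20738)*(-15557/573844478724) = -38186*(-15557/573844478724) = 297029801/286922239362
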